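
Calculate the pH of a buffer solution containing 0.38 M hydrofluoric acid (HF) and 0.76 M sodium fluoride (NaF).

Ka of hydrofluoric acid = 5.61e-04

pKa = -log(5.61e-04) = 3.25. pH = pKa + log([A⁻]/[HA]) = 3.25 + log(0.76/0.38)

pH = 3.55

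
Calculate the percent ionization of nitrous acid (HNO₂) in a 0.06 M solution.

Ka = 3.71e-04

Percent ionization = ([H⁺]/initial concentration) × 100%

Using Ka equilibrium: x² + Ka×x - Ka×C = 0. Solving: [H⁺] = 4.5362e-03. Percent = (4.5362e-03/0.06) × 100

Percent ionization = 7.56%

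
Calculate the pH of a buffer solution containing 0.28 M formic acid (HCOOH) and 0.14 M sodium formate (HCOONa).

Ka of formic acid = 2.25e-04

pKa = -log(2.25e-04) = 3.65. pH = pKa + log([A⁻]/[HA]) = 3.65 + log(0.14/0.28)

pH = 3.35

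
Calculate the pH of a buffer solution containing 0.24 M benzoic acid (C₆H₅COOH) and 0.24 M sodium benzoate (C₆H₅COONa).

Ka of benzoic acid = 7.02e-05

pKa = -log(7.02e-05) = 4.15. pH = pKa + log([A⁻]/[HA]) = 4.15 + log(0.24/0.24)

pH = 4.15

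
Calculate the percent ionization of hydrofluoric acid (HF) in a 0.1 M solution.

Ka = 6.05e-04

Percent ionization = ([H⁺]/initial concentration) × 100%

Using Ka equilibrium: x² + Ka×x - Ka×C = 0. Solving: [H⁺] = 7.4816e-03. Percent = (7.4816e-03/0.1) × 100

Percent ionization = 7.48%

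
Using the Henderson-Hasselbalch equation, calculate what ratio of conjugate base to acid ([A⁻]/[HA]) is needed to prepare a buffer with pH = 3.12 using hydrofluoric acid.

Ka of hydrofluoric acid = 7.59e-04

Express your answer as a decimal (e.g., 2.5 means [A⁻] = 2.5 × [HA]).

pKa = -log(7.59e-04) = 3.1198. pH = pKa + log([A⁻]/[HA]), so log([A⁻]/[HA]) = pH − pKa = 3.12 − 3.1198 = 0.0002. [A⁻]/[HA] = 10^(0.0002) = 1.00

[A⁻]/[HA] = 1.00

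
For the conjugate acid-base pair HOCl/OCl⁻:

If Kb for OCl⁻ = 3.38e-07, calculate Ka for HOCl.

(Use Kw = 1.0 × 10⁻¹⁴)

For a conjugate pair Ka × Kb = Kw, so Ka = Kw/Kb = 1.0 × 10⁻¹⁴ / 3.38e-07 = 2.96e-08.

K_a = 2.96e-08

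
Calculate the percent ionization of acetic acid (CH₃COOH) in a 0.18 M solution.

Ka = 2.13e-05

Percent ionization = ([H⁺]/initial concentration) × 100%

Using Ka equilibrium: x² + Ka×x - Ka×C = 0. Solving: [H⁺] = 1.9474e-03. Percent = (1.9474e-03/0.18) × 100

Percent ionization = 1.08%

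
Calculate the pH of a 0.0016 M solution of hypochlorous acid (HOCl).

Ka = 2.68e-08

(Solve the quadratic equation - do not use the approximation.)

x² + Ka×x - Ka×C = 0. Using quadratic formula: [H⁺] = 6.5349e-06

pH = 5.18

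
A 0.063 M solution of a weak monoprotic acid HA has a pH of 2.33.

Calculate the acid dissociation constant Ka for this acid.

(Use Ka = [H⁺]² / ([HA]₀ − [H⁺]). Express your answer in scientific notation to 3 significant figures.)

[H⁺] = 10^(−pH) = 10^(−2.33) = 4.677e-03 M. For HA ⇌ H⁺ + A⁻, Ka = [H⁺][A⁻]/[HA] = [H⁺]² / ([HA]₀ − [H⁺]) = (4.677e-03)² / (0.063 − 4.677e-03) = 3.75e-04.

K_a = 3.75e-04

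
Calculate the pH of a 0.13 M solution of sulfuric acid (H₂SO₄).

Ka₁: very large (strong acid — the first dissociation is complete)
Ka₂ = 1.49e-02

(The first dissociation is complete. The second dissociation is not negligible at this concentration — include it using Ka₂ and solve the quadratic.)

First dissociation is complete: [H⁺]₀ = [HSO₄⁻]₀ = C = 0.13 M. Second dissociation HSO₄⁻ ⇌ H⁺ + SO₄²⁻: let x = [SO₄²⁻]. Ka₂ = (C + x)·x / (C − x) = 1.49e-02 → x² + (C + Ka₂)·x − Ka₂·C = 0 → x² + 0.14490·x − 1.937e-03 = 0. x = (−0.14490 + √(0.14490² + 4 × 1.937e-03)) / 2 = 1.2320e-02 M. [H⁺] = C + x = 0.13 + 1.2320e-02 = 1.4232e-01 M. pH = -log(1.4232e-01) = 0.85.

pH = 0.85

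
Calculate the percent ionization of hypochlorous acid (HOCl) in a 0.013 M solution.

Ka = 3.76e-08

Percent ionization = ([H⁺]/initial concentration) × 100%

Using Ka equilibrium: x² + Ka×x - Ka×C = 0. Solving: [H⁺] = 2.2090e-05. Percent = (2.2090e-05/0.013) × 100

Percent ionization = 0.17%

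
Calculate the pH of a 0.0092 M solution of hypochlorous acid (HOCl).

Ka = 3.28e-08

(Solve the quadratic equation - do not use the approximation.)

x² + Ka×x - Ka×C = 0. Using quadratic formula: [H⁺] = 1.7355e-05

pH = 4.76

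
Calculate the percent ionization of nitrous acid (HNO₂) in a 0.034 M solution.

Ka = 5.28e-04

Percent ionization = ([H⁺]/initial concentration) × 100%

Using Ka equilibrium: x² + Ka×x - Ka×C = 0. Solving: [H⁺] = 3.9812e-03. Percent = (3.9812e-03/0.034) × 100

Percent ionization = 11.7%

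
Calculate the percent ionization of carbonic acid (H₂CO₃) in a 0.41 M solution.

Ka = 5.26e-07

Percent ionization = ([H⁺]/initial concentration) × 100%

Using Ka equilibrium: x² + Ka×x - Ka×C = 0. Solving: [H⁺] = 4.6413e-04. Percent = (4.6413e-04/0.41) × 100

Percent ionization = 0.113%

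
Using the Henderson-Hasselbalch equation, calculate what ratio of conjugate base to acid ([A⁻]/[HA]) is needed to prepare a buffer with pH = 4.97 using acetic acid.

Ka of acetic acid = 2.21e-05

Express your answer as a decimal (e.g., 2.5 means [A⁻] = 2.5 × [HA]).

pKa = -log(2.21e-05) = 4.6556. pH = pKa + log([A⁻]/[HA]), so log([A⁻]/[HA]) = pH − pKa = 4.97 − 4.6556 = 0.3144. [A⁻]/[HA] = 10^(0.3144) = 2.06

[A⁻]/[HA] = 2.06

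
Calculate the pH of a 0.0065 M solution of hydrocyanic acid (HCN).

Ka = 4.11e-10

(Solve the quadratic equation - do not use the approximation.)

x² + Ka×x - Ka×C = 0. Using quadratic formula: [H⁺] = 1.6343e-06

pH = 5.79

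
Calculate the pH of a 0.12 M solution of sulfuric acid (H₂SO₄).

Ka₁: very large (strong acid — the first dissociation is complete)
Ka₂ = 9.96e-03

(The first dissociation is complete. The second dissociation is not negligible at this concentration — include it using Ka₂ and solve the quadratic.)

First dissociation is complete: [H⁺]₀ = [HSO₄⁻]₀ = C = 0.12 M. Second dissociation HSO₄⁻ ⇌ H⁺ + SO₄²⁻: let x = [SO₄²⁻]. Ka₂ = (C + x)·x / (C − x) = 9.96e-03 → x² + (C + Ka₂)·x − Ka₂·C = 0 → x² + 0.12996·x − 1.195e-03 = 0. x = (−0.12996 + √(0.12996² + 4 × 1.195e-03)) / 2 = 8.6244e-03 M. [H⁺] = C + x = 0.12 + 8.6244e-03 = 1.2862e-01 M. pH = -log(1.2862e-01) = 0.89.

pH = 0.89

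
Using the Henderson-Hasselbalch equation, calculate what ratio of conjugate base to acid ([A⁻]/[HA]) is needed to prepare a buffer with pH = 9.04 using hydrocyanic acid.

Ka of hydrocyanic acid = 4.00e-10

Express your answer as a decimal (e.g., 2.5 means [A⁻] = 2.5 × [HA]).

pKa = -log(4.00e-10) = 9.3979. pH = pKa + log([A⁻]/[HA]), so log([A⁻]/[HA]) = pH − pKa = 9.04 − 9.3979 = -0.3579. [A⁻]/[HA] = 10^(-0.3579) = 0.439

[A⁻]/[HA] = 0.439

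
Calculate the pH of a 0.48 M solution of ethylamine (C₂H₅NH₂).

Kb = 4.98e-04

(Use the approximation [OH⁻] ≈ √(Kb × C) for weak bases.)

[OH⁻] = √(Kb × C) = √(4.98e-04 × 0.48) = 1.5461e-02. pOH = 1.81, pH = 14 - pOH

pH = 12.19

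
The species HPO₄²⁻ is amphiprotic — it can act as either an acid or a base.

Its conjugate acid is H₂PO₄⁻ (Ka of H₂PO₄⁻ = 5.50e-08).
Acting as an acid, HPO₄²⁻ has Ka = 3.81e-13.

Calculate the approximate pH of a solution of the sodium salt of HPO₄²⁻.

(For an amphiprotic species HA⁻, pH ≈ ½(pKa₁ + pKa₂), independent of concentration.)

pKa₁ = -log(5.50e-08) = 7.26; pKa₂ = -log(3.81e-13) = 12.42. For an amphiprotic species, pH ≈ ½(pKa₁ + pKa₂) = ½(7.26 + 12.42) = 9.84.

pH = 9.84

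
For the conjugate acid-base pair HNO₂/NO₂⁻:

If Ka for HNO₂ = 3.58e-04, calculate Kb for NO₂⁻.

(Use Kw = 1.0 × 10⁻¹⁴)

For a conjugate pair Ka × Kb = Kw, so Kb = Kw/Ka = 1.0 × 10⁻¹⁴ / 3.58e-04 = 2.79e-11.

K_b = 2.79e-11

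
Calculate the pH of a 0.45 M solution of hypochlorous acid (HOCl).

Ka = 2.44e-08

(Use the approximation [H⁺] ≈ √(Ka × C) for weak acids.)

[H⁺] = √(Ka × C) = √(2.44e-08 × 0.45) = 1.0479e-04. pH = -log(1.0479e-04)

pH = 3.98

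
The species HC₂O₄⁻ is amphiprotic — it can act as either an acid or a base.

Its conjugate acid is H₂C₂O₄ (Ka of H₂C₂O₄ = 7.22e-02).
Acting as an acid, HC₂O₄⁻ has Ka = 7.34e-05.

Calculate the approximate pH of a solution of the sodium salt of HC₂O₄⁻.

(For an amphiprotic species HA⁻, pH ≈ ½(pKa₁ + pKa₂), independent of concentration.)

pKa₁ = -log(7.22e-02) = 1.14; pKa₂ = -log(7.34e-05) = 4.13. For an amphiprotic species, pH ≈ ½(pKa₁ + pKa₂) = ½(1.14 + 4.13) = 2.64.

pH = 2.64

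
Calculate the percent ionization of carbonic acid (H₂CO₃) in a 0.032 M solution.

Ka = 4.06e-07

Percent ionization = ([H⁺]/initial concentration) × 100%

Using Ka equilibrium: x² + Ka×x - Ka×C = 0. Solving: [H⁺] = 1.1378e-04. Percent = (1.1378e-04/0.032) × 100

Percent ionization = 0.356%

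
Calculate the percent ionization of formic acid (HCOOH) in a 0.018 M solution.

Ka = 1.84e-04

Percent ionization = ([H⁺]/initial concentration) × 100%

Using Ka equilibrium: x² + Ka×x - Ka×C = 0. Solving: [H⁺] = 1.7302e-03. Percent = (1.7302e-03/0.018) × 100

Percent ionization = 9.61%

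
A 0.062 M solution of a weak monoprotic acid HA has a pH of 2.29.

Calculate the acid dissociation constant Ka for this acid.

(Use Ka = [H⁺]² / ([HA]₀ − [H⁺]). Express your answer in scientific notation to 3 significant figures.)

[H⁺] = 10^(−pH) = 10^(−2.29) = 5.129e-03 M. For HA ⇌ H⁺ + A⁻, Ka = [H⁺][A⁻]/[HA] = [H⁺]² / ([HA]₀ − [H⁺]) = (5.129e-03)² / (0.062 − 5.129e-03) = 4.62e-04.

K_a = 4.62e-04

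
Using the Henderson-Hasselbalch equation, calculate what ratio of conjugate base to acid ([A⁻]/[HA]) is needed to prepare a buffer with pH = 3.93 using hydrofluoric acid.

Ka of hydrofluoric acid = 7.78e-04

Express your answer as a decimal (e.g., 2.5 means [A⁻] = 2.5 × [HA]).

pKa = -log(7.78e-04) = 3.1090. pH = pKa + log([A⁻]/[HA]), so log([A⁻]/[HA]) = pH − pKa = 3.93 − 3.1090 = 0.8210. [A⁻]/[HA] = 10^(0.8210) = 6.62

[A⁻]/[HA] = 6.62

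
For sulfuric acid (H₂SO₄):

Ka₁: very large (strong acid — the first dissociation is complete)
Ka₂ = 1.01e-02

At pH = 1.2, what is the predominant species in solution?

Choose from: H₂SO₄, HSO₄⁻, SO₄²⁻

The first dissociation is complete, so H₂SO₄ itself is never the predominant species in water; pKa₂ = -log(1.01e-02) = 2.00. For a polyprotic acid the predominant species crosses at each pKa: below pKa_n the protonated form dominates, above it the deprotonated form does. At pH = 1.2, the predominant species is HSO₄⁻.

HSO₄⁻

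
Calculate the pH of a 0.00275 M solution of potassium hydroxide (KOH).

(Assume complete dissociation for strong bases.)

[OH⁻] = 0.00275 M for strong base. pOH = -log[OH⁻] = 2.56, pH = 14 - pOH

pH = 11.44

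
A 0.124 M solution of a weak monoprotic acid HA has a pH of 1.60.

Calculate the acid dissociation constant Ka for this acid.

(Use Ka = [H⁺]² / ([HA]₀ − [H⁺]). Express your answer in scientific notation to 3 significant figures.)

[H⁺] = 10^(−pH) = 10^(−1.60) = 2.512e-02 M. For HA ⇌ H⁺ + A⁻, Ka = [H⁺][A⁻]/[HA] = [H⁺]² / ([HA]₀ − [H⁺]) = (2.512e-02)² / (0.124 − 2.512e-02) = 6.38e-03.

K_a = 6.38e-03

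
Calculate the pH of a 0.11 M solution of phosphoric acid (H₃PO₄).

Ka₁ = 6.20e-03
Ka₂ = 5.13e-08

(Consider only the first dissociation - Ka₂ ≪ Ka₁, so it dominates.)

First dissociation dominates. From Ka₁ = [H⁺][HA⁻]/[H₂A], x² + Ka₁·x − Ka₁·C = 0 with C = 0.11 M and Ka₁ = 6.20e-03. Solving: [H⁺] = (−Ka₁ + √(Ka₁² + 4·Ka₁·C)) / 2 = 2.3198e-02 M. pH = -log(2.3198e-02) = 1.63.

pH = 1.63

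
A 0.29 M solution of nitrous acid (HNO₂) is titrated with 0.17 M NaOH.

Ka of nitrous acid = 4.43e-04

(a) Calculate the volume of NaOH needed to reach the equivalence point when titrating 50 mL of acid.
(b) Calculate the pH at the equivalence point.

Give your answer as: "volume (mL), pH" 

moles acid = 0.29 × 50/1000 = 0.0145 mol; V_base = moles/0.17 × 1000 = 85.3 mL. At equivalence only the conjugate base is present: [A⁻] = 0.0145/0.135 = 1.0717e-01 M. Kb = Kw/Ka = 2.26e-11; [OH⁻] = √(Kb × [A⁻]) = 1.5554e-06; pOH = 5.81; pH = 14 - pOH = 8.19.

V = 85.3 mL, pH = 8.19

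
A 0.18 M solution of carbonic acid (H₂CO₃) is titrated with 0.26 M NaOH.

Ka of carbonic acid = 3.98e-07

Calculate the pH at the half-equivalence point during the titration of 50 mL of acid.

At half-equivalence [HA] = [A⁻], so Henderson-Hasselbalch gives pH = pKa = -log(3.98e-07) = 6.40.

pH = pKa = 6.40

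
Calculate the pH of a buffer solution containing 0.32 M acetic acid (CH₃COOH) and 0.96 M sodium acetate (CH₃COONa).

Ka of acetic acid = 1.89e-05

pKa = -log(1.89e-05) = 4.72. pH = pKa + log([A⁻]/[HA]) = 4.72 + log(0.96/0.32)

pH = 5.20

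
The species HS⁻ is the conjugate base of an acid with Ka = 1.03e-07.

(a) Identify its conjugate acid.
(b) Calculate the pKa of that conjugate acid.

(a) The conjugate acid is formed by adding one H⁺ to HS⁻, giving H₂S. (b) pKa = -log(Ka) = -log(1.03e-07) = 6.99.

Conjugate acid: H₂S; pK_a = 6.99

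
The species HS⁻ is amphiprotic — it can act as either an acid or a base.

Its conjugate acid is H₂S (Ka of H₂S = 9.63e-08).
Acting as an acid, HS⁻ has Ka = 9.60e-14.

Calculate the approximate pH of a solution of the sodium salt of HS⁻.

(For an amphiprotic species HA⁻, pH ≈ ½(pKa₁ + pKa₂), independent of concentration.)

pKa₁ = -log(9.63e-08) = 7.02; pKa₂ = -log(9.60e-14) = 13.02. For an amphiprotic species, pH ≈ ½(pKa₁ + pKa₂) = ½(7.02 + 13.02) = 10.02.

pH = 10.02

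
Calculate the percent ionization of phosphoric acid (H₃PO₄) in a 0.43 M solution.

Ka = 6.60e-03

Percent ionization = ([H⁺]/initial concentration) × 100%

Using Ka equilibrium: x² + Ka×x - Ka×C = 0. Solving: [H⁺] = 5.0075e-02. Percent = (5.0075e-02/0.43) × 100

Percent ionization = 11.6%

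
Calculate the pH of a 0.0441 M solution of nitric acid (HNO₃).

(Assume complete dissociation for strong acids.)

[H⁺] = 0.0441 M for strong acid. pH = -log[H⁺] = -log(0.0441)

pH = 1.36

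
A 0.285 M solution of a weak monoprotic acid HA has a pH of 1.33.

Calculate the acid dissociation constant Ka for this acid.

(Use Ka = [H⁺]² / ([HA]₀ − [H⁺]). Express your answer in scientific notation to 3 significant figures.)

[H⁺] = 10^(−pH) = 10^(−1.33) = 4.677e-02 M. For HA ⇌ H⁺ + A⁻, Ka = [H⁺][A⁻]/[HA] = [H⁺]² / ([HA]₀ − [H⁺]) = (4.677e-02)² / (0.285 − 4.677e-02) = 9.18e-03.

K_a = 9.18e-03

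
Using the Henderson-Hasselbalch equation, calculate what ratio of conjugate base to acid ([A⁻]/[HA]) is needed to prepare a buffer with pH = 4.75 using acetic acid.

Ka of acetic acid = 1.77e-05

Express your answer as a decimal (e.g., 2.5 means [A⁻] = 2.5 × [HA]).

pKa = -log(1.77e-05) = 4.7520. pH = pKa + log([A⁻]/[HA]), so log([A⁻]/[HA]) = pH − pKa = 4.75 − 4.7520 = -0.0020. [A⁻]/[HA] = 10^(-0.0020) = 0.995

[A⁻]/[HA] = 0.995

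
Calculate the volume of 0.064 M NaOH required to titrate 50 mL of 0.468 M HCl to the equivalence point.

At equivalence: moles acid = moles base. moles HCl = 0.468 × 50/1000 = 0.0234 mol. V_base = moles / 0.064 × 1000 = 365.6 mL.

V_{base} = 365.6 mL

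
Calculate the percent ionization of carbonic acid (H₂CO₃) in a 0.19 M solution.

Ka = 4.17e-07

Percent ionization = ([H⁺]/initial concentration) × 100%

Using Ka equilibrium: x² + Ka×x - Ka×C = 0. Solving: [H⁺] = 2.8127e-04. Percent = (2.8127e-04/0.19) × 100

Percent ionization = 0.148%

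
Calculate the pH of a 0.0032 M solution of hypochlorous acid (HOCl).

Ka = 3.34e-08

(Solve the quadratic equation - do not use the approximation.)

x² + Ka×x - Ka×C = 0. Using quadratic formula: [H⁺] = 1.0322e-05

pH = 4.99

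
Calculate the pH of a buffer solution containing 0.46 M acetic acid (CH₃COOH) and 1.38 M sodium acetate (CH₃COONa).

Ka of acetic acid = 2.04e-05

pKa = -log(2.04e-05) = 4.69. pH = pKa + log([A⁻]/[HA]) = 4.69 + log(1.38/0.46)

pH = 5.17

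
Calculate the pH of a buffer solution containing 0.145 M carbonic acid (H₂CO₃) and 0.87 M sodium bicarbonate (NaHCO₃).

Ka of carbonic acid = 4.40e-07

pKa = -log(4.40e-07) = 6.36. pH = pKa + log([A⁻]/[HA]) = 6.36 + log(0.87/0.145)

pH = 7.13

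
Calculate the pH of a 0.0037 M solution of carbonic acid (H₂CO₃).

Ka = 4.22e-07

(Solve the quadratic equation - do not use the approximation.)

x² + Ka×x - Ka×C = 0. Using quadratic formula: [H⁺] = 3.9304e-05

pH = 4.41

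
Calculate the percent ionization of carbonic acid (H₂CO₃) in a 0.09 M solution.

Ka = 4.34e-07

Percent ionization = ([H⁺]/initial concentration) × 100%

Using Ka equilibrium: x² + Ka×x - Ka×C = 0. Solving: [H⁺] = 1.9742e-04. Percent = (1.9742e-04/0.09) × 100

Percent ionization = 0.219%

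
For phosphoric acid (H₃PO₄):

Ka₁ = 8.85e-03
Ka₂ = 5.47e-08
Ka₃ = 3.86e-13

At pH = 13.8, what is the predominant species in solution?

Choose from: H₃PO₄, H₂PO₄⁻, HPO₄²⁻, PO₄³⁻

pKa₁ = 2.05, pKa₂ = 7.26, pKa₃ = 12.41. For a polyprotic acid the predominant species crosses at each pKa: below pKa_n the protonated form dominates, above it the deprotonated form does. At pH = 13.8, the predominant species is PO₄³⁻.

PO₄³⁻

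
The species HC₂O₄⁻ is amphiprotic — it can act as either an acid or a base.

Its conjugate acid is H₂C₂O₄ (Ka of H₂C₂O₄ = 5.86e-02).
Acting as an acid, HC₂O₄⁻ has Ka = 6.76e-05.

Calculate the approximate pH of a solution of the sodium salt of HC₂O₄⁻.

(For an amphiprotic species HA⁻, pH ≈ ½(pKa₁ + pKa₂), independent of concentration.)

pKa₁ = -log(5.86e-02) = 1.23; pKa₂ = -log(6.76e-05) = 4.17. For an amphiprotic species, pH ≈ ½(pKa₁ + pKa₂) = ½(1.23 + 4.17) = 2.70.

pH = 2.70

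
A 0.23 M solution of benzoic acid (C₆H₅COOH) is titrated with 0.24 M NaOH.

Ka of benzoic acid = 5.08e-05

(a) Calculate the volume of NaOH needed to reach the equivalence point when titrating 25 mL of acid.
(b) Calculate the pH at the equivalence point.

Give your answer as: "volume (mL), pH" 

moles acid = 0.23 × 25/1000 = 0.00575 mol; V_base = moles/0.24 × 1000 = 24.0 mL. At equivalence only the conjugate base is present: [A⁻] = 0.00575/0.049 = 1.1745e-01 M. Kb = Kw/Ka = 1.97e-10; [OH⁻] = √(Kb × [A⁻]) = 4.8083e-06; pOH = 5.32; pH = 14 - pOH = 8.68.

V = 24.0 mL, pH = 8.68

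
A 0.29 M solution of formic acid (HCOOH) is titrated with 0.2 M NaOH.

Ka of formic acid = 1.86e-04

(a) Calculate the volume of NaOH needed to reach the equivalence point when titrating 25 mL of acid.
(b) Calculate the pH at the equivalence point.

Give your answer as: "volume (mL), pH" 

moles acid = 0.29 × 25/1000 = 0.00725 mol; V_base = moles/0.2 × 1000 = 36.2 mL. At equivalence only the conjugate base is present: [A⁻] = 0.00725/0.061 = 1.1837e-01 M. Kb = Kw/Ka = 5.38e-11; [OH⁻] = √(Kb × [A⁻]) = 2.5227e-06; pOH = 5.60; pH = 14 - pOH = 8.40.

V = 36.2 mL, pH = 8.40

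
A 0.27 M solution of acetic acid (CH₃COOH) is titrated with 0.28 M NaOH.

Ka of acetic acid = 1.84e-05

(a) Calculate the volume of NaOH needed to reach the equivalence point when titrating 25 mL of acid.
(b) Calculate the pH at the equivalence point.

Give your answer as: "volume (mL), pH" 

moles acid = 0.27 × 25/1000 = 0.00675 mol; V_base = moles/0.28 × 1000 = 24.1 mL. At equivalence only the conjugate base is present: [A⁻] = 0.00675/0.049 = 1.3745e-01 M. Kb = Kw/Ka = 5.43e-10; [OH⁻] = √(Kb × [A⁻]) = 8.6431e-06; pOH = 5.06; pH = 14 - pOH = 8.94.

V = 24.1 mL, pH = 8.94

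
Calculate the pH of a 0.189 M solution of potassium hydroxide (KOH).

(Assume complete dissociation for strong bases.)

[OH⁻] = 0.189 M for strong base. pOH = -log[OH⁻] = 0.72, pH = 14 - pOH

pH = 13.28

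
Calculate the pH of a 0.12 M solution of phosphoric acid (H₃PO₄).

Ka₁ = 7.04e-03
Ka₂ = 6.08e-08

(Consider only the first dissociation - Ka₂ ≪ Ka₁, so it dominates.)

First dissociation dominates. From Ka₁ = [H⁺][HA⁻]/[H₂A], x² + Ka₁·x − Ka₁·C = 0 with C = 0.12 M and Ka₁ = 7.04e-03. Solving: [H⁺] = (−Ka₁ + √(Ka₁² + 4·Ka₁·C)) / 2 = 2.5758e-02 M. pH = -log(2.5758e-02) = 1.59.

pH = 1.59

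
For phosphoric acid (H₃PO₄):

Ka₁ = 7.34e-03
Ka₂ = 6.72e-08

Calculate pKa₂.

pKa₂ = -log(Ka₂) = -log(6.72e-08) = 7.17.

pK_{a2} = 7.17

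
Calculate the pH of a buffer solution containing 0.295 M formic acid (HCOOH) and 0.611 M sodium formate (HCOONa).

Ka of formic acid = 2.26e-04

pKa = -log(2.26e-04) = 3.65. pH = pKa + log([A⁻]/[HA]) = 3.65 + log(0.611/0.295)

pH = 3.96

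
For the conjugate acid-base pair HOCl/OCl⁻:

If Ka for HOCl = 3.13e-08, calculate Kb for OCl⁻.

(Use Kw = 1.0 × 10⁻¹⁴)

For a conjugate pair Ka × Kb = Kw, so Kb = Kw/Ka = 1.0 × 10⁻¹⁴ / 3.13e-08 = 3.19e-07.

K_b = 3.19e-07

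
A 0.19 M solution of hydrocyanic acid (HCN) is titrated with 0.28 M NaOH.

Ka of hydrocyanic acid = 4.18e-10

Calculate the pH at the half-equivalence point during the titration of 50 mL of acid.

At half-equivalence [HA] = [A⁻], so Henderson-Hasselbalch gives pH = pKa = -log(4.18e-10) = 9.38.

pH = pKa = 9.38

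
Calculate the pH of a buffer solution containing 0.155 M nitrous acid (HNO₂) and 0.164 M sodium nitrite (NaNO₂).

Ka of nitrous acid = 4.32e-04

pKa = -log(4.32e-04) = 3.36. pH = pKa + log([A⁻]/[HA]) = 3.36 + log(0.164/0.155)

pH = 3.39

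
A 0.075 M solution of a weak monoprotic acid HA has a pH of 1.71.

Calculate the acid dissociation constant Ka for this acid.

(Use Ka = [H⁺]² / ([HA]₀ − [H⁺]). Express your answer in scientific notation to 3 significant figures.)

[H⁺] = 10^(−pH) = 10^(−1.71) = 1.950e-02 M. For HA ⇌ H⁺ + A⁻, Ka = [H⁺][A⁻]/[HA] = [H⁺]² / ([HA]₀ − [H⁺]) = (1.950e-02)² / (0.075 − 1.950e-02) = 6.85e-03.

K_a = 6.85e-03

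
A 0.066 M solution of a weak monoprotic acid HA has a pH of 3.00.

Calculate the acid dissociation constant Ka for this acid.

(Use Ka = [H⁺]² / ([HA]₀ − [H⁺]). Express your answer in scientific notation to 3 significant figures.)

[H⁺] = 10^(−pH) = 10^(−3.00) = 1.000e-03 M. For HA ⇌ H⁺ + A⁻, Ka = [H⁺][A⁻]/[HA] = [H⁺]² / ([HA]₀ − [H⁺]) = (1.000e-03)² / (0.066 − 1.000e-03) = 1.54e-05.

K_a = 1.54e-05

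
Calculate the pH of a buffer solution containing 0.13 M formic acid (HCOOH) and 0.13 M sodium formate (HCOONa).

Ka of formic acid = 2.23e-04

pKa = -log(2.23e-04) = 3.65. pH = pKa + log([A⁻]/[HA]) = 3.65 + log(0.13/0.13)

pH = 3.65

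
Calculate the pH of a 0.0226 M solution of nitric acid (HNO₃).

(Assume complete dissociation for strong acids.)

[H⁺] = 0.0226 M for strong acid. pH = -log[H⁺] = -log(0.0226)

pH = 1.65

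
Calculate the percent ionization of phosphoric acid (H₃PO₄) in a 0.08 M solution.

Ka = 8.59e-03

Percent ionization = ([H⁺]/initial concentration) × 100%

Using Ka equilibrium: x² + Ka×x - Ka×C = 0. Solving: [H⁺] = 2.2269e-02. Percent = (2.2269e-02/0.08) × 100

Percent ionization = 27.8%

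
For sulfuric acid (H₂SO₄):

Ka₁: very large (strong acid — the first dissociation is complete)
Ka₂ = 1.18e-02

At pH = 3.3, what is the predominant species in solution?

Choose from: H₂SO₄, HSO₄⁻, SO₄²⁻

The first dissociation is complete, so H₂SO₄ itself is never the predominant species in water; pKa₂ = -log(1.18e-02) = 1.93. For a polyprotic acid the predominant species crosses at each pKa: below pKa_n the protonated form dominates, above it the deprotonated form does. At pH = 3.3, the predominant species is SO₄²⁻.

SO₄²⁻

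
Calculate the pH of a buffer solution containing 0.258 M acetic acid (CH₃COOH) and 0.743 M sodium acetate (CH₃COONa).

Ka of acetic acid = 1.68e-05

pKa = -log(1.68e-05) = 4.77. pH = pKa + log([A⁻]/[HA]) = 4.77 + log(0.743/0.258)

pH = 5.23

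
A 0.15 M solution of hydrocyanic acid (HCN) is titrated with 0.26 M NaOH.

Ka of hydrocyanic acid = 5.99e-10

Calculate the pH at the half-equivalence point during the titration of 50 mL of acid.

At half-equivalence [HA] = [A⁻], so Henderson-Hasselbalch gives pH = pKa = -log(5.99e-10) = 9.22.

pH = pKa = 9.22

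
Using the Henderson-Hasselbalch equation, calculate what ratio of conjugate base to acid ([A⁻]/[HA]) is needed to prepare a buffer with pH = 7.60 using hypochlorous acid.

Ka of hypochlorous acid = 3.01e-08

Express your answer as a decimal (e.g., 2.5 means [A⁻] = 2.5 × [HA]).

pKa = -log(3.01e-08) = 7.5214. pH = pKa + log([A⁻]/[HA]), so log([A⁻]/[HA]) = pH − pKa = 7.60 − 7.5214 = 0.0786. [A⁻]/[HA] = 10^(0.0786) = 1.20

[A⁻]/[HA] = 1.20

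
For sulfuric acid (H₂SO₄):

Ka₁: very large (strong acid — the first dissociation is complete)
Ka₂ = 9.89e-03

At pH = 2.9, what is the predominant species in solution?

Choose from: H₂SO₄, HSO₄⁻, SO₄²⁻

The first dissociation is complete, so H₂SO₄ itself is never the predominant species in water; pKa₂ = -log(9.89e-03) = 2.00. For a polyprotic acid the predominant species crosses at each pKa: below pKa_n the protonated form dominates, above it the deprotonated form does. At pH = 2.9, the predominant species is SO₄²⁻.

SO₄²⁻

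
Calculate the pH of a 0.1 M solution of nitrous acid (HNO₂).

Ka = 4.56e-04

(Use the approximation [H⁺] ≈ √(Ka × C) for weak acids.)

[H⁺] = √(Ka × C) = √(4.56e-04 × 0.1) = 6.7528e-03. pH = -log(6.7528e-03)

pH = 2.17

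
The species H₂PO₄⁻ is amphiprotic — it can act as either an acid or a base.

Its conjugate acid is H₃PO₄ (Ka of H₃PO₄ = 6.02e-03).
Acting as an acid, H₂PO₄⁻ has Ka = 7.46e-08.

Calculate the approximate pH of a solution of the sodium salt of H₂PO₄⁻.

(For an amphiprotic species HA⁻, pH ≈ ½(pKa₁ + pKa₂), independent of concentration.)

pKa₁ = -log(6.02e-03) = 2.22; pKa₂ = -log(7.46e-08) = 7.13. For an amphiprotic species, pH ≈ ½(pKa₁ + pKa₂) = ½(2.22 + 7.13) = 4.67.

pH = 4.67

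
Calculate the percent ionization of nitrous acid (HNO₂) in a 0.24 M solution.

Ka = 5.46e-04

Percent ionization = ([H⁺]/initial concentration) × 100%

Using Ka equilibrium: x² + Ka×x - Ka×C = 0. Solving: [H⁺] = 1.1178e-02. Percent = (1.1178e-02/0.24) × 100

Percent ionization = 4.66%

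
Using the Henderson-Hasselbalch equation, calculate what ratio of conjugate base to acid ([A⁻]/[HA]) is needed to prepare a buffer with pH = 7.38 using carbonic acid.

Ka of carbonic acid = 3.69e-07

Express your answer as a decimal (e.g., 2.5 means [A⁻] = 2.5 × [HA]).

pKa = -log(3.69e-07) = 6.4330. pH = pKa + log([A⁻]/[HA]), so log([A⁻]/[HA]) = pH − pKa = 7.38 − 6.4330 = 0.9470. [A⁻]/[HA] = 10^(0.9470) = 8.85

[A⁻]/[HA] = 8.85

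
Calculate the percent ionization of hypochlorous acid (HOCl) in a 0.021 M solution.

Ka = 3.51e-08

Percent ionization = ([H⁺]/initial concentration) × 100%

Using Ka equilibrium: x² + Ka×x - Ka×C = 0. Solving: [H⁺] = 2.7132e-05. Percent = (2.7132e-05/0.021) × 100

Percent ionization = 0.129%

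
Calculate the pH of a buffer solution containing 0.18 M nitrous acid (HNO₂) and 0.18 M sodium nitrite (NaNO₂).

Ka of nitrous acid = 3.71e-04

pKa = -log(3.71e-04) = 3.43. pH = pKa + log([A⁻]/[HA]) = 3.43 + log(0.18/0.18)

pH = 3.43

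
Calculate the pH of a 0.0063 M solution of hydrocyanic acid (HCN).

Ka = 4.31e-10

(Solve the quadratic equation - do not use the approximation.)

x² + Ka×x - Ka×C = 0. Using quadratic formula: [H⁺] = 1.6476e-06

pH = 5.78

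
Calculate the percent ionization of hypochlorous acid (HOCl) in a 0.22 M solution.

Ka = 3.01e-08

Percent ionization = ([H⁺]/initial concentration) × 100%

Using Ka equilibrium: x² + Ka×x - Ka×C = 0. Solving: [H⁺] = 8.1361e-05. Percent = (8.1361e-05/0.22) × 100

Percent ionization = 0.037%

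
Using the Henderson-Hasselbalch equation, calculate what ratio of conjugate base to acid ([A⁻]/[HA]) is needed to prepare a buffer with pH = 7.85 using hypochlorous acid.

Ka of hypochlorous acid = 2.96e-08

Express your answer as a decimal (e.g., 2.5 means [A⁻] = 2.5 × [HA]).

pKa = -log(2.96e-08) = 7.5287. pH = pKa + log([A⁻]/[HA]), so log([A⁻]/[HA]) = pH − pKa = 7.85 − 7.5287 = 0.3213. [A⁻]/[HA] = 10^(0.3213) = 2.10

[A⁻]/[HA] = 2.10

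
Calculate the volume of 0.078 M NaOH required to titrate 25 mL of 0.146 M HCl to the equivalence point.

At equivalence: moles acid = moles base. moles HCl = 0.146 × 25/1000 = 0.00365 mol. V_base = moles / 0.078 × 1000 = 46.8 mL.

V_{base} = 46.8 mL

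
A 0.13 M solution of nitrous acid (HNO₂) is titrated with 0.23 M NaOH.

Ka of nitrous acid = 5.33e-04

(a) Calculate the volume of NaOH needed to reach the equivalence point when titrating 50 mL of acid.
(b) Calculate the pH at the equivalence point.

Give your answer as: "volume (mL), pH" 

moles acid = 0.13 × 50/1000 = 0.0065 mol; V_base = moles/0.23 × 1000 = 28.3 mL. At equivalence only the conjugate base is present: [A⁻] = 0.0065/0.078 = 8.3056e-02 M. Kb = Kw/Ka = 1.88e-11; [OH⁻] = √(Kb × [A⁻]) = 1.2483e-06; pOH = 5.90; pH = 14 - pOH = 8.10.

V = 28.3 mL, pH = 8.10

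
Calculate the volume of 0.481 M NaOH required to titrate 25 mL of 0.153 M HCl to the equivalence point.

At equivalence: moles acid = moles base. moles HCl = 0.153 × 25/1000 = 0.003825 mol. V_base = moles / 0.481 × 1000 = 8.0 mL.

V_{base} = 8.0 mL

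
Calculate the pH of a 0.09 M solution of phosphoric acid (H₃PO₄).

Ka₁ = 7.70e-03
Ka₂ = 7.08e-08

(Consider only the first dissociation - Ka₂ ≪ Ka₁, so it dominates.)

First dissociation dominates. From Ka₁ = [H⁺][HA⁻]/[H₂A], x² + Ka₁·x − Ka₁·C = 0 with C = 0.09 M and Ka₁ = 7.70e-03. Solving: [H⁺] = (−Ka₁ + √(Ka₁² + 4·Ka₁·C)) / 2 = 2.2755e-02 M. pH = -log(2.2755e-02) = 1.64.

pH = 1.64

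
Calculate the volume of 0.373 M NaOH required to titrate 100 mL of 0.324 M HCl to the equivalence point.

At equivalence: moles acid = moles base. moles HCl = 0.324 × 100/1000 = 0.0324 mol. V_base = moles / 0.373 × 1000 = 86.9 mL.

V_{base} = 86.9 mL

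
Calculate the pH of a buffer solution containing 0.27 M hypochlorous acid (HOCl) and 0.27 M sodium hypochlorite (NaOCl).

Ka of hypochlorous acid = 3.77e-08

pKa = -log(3.77e-08) = 7.42. pH = pKa + log([A⁻]/[HA]) = 7.42 + log(0.27/0.27)

pH = 7.42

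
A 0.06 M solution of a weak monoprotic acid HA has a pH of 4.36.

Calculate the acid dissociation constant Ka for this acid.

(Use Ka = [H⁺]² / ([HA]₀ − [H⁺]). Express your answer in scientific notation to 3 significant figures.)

[H⁺] = 10^(−pH) = 10^(−4.36) = 4.365e-05 M. For HA ⇌ H⁺ + A⁻, Ka = [H⁺][A⁻]/[HA] = [H⁺]² / ([HA]₀ − [H⁺]) = (4.365e-05)² / (0.06 − 4.365e-05) = 3.18e-08.

K_a = 3.18e-08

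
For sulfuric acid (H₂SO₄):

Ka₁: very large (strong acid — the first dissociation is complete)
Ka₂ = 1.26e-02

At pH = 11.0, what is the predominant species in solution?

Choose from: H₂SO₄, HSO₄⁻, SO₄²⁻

The first dissociation is complete, so H₂SO₄ itself is never the predominant species in water; pKa₂ = -log(1.26e-02) = 1.90. For a polyprotic acid the predominant species crosses at each pKa: below pKa_n the protonated form dominates, above it the deprotonated form does. At pH = 11.0, the predominant species is SO₄²⁻.

SO₄²⁻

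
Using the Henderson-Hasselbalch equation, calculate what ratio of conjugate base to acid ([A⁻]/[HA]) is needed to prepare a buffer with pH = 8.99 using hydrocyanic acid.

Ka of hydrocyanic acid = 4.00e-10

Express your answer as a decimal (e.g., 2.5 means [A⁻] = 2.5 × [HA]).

pKa = -log(4.00e-10) = 9.3979. pH = pKa + log([A⁻]/[HA]), so log([A⁻]/[HA]) = pH − pKa = 8.99 − 9.3979 = -0.4079. [A⁻]/[HA] = 10^(-0.4079) = 0.391

[A⁻]/[HA] = 0.391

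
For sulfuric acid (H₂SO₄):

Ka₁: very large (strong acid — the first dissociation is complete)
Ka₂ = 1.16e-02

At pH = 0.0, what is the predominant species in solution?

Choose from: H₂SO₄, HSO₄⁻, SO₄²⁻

The first dissociation is complete, so H₂SO₄ itself is never the predominant species in water; pKa₂ = -log(1.16e-02) = 1.94. For a polyprotic acid the predominant species crosses at each pKa: below pKa_n the protonated form dominates, above it the deprotonated form does. At pH = 0.0, the predominant species is HSO₄⁻.

HSO₄⁻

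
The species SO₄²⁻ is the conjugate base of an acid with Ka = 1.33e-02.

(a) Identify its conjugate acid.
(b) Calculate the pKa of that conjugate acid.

(a) The conjugate acid is formed by adding one H⁺ to SO₄²⁻, giving HSO₄⁻. (b) pKa = -log(Ka) = -log(1.33e-02) = 1.88.

Conjugate acid: HSO₄⁻; pK_a = 1.88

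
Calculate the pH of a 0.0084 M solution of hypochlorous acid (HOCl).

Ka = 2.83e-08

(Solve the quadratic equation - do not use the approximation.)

x² + Ka×x - Ka×C = 0. Using quadratic formula: [H⁺] = 1.5404e-05

pH = 4.81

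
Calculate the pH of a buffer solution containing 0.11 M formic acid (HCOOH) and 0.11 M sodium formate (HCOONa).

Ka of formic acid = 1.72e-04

pKa = -log(1.72e-04) = 3.76. pH = pKa + log([A⁻]/[HA]) = 3.76 + log(0.11/0.11)

pH = 3.76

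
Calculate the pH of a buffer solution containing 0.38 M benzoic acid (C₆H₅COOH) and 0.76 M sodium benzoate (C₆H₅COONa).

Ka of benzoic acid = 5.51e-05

pKa = -log(5.51e-05) = 4.26. pH = pKa + log([A⁻]/[HA]) = 4.26 + log(0.76/0.38)

pH = 4.56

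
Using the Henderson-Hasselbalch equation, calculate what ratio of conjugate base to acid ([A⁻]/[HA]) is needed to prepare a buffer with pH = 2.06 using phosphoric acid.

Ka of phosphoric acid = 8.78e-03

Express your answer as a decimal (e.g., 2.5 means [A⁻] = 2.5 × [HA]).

pKa = -log(8.78e-03) = 2.0565. pH = pKa + log([A⁻]/[HA]), so log([A⁻]/[HA]) = pH − pKa = 2.06 − 2.0565 = 0.0035. [A⁻]/[HA] = 10^(0.0035) = 1.01

[A⁻]/[HA] = 1.01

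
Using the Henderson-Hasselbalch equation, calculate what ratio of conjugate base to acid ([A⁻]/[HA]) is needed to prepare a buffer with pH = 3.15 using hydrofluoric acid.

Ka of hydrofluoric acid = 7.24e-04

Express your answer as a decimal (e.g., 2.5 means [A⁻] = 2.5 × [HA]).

pKa = -log(7.24e-04) = 3.1403. pH = pKa + log([A⁻]/[HA]), so log([A⁻]/[HA]) = pH − pKa = 3.15 − 3.1403 = 0.0097. [A⁻]/[HA] = 10^(0.0097) = 1.02

[A⁻]/[HA] = 1.02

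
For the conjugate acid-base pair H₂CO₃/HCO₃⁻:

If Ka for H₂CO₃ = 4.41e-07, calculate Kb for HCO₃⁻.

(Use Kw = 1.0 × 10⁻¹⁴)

For a conjugate pair Ka × Kb = Kw, so Kb = Kw/Ka = 1.0 × 10⁻¹⁴ / 4.41e-07 = 2.27e-08.

K_b = 2.27e-08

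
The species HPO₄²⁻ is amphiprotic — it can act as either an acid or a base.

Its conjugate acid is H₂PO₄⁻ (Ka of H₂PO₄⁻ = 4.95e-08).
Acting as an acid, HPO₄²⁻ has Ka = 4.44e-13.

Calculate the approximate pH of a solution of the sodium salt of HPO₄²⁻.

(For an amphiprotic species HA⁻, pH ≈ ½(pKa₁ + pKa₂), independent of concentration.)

pKa₁ = -log(4.95e-08) = 7.31; pKa₂ = -log(4.44e-13) = 12.35. For an amphiprotic species, pH ≈ ½(pKa₁ + pKa₂) = ½(7.31 + 12.35) = 9.83.

pH = 9.83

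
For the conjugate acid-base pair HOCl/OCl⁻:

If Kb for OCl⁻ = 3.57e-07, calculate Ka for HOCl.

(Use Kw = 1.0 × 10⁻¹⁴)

For a conjugate pair Ka × Kb = Kw, so Ka = Kw/Kb = 1.0 × 10⁻¹⁴ / 3.57e-07 = 2.80e-08.

K_a = 2.80e-08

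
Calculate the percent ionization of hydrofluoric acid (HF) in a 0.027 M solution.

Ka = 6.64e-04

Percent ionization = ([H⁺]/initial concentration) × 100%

Using Ka equilibrium: x² + Ka×x - Ka×C = 0. Solving: [H⁺] = 3.9151e-03. Percent = (3.9151e-03/0.027) × 100

Percent ionization = 14.5%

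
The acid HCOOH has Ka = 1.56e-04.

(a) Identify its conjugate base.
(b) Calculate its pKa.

(a) The conjugate base is formed by removing one H⁺ from HCOOH, giving HCOO⁻. (b) pKa = -log(Ka) = -log(1.56e-04) = 3.81.

Conjugate base: HCOO⁻; pK_a = 3.81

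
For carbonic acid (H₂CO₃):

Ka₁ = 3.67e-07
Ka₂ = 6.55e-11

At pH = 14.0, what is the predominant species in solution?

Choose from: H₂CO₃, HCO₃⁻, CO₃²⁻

pKa₁ = 6.44, pKa₂ = 10.18. For a polyprotic acid the predominant species crosses at each pKa: below pKa_n the protonated form dominates, above it the deprotonated form does. At pH = 14.0, the predominant species is CO₃²⁻.

CO₃²⁻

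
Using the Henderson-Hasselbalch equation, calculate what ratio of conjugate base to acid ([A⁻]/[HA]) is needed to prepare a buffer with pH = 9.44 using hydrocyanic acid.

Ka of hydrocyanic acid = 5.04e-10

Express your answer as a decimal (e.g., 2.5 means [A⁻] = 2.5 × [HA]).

pKa = -log(5.04e-10) = 9.2976. pH = pKa + log([A⁻]/[HA]), so log([A⁻]/[HA]) = pH − pKa = 9.44 − 9.2976 = 0.1424. [A⁻]/[HA] = 10^(0.1424) = 1.39

[A⁻]/[HA] = 1.39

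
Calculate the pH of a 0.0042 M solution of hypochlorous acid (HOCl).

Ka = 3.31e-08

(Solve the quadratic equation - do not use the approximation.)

x² + Ka×x - Ka×C = 0. Using quadratic formula: [H⁺] = 1.1774e-05

pH = 4.93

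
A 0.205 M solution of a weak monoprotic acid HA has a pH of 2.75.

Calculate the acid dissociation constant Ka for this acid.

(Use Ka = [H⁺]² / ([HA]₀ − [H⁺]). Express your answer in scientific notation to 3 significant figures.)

[H⁺] = 10^(−pH) = 10^(−2.75) = 1.778e-03 M. For HA ⇌ H⁺ + A⁻, Ka = [H⁺][A⁻]/[HA] = [H⁺]² / ([HA]₀ − [H⁺]) = (1.778e-03)² / (0.205 − 1.778e-03) = 1.56e-05.

K_a = 1.56e-05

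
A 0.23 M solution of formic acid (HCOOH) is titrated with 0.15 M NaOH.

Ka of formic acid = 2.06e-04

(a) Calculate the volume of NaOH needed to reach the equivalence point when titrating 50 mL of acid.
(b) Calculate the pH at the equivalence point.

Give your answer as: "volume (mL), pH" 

moles acid = 0.23 × 50/1000 = 0.0115 mol; V_base = moles/0.15 × 1000 = 76.7 mL. At equivalence only the conjugate base is present: [A⁻] = 0.0115/0.127 = 9.0789e-02 M. Kb = Kw/Ka = 4.85e-11; [OH⁻] = √(Kb × [A⁻]) = 2.0993e-06; pOH = 5.68; pH = 14 - pOH = 8.32.

V = 76.7 mL, pH = 8.32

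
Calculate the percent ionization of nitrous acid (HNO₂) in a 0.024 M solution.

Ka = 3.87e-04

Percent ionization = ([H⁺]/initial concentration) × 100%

Using Ka equilibrium: x² + Ka×x - Ka×C = 0. Solving: [H⁺] = 2.8603e-03. Percent = (2.8603e-03/0.024) × 100

Percent ionization = 11.9%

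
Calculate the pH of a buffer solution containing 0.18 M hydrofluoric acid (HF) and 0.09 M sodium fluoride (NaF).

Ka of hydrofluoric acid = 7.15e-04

pKa = -log(7.15e-04) = 3.15. pH = pKa + log([A⁻]/[HA]) = 3.15 + log(0.09/0.18)

pH = 2.84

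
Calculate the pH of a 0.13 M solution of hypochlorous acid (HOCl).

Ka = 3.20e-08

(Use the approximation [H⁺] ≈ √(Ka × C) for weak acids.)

[H⁺] = √(Ka × C) = √(3.20e-08 × 0.13) = 6.4498e-05. pH = -log(6.4498e-05)

pH = 4.19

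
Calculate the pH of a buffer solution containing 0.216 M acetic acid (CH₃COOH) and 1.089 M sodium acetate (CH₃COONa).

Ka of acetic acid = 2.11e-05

pKa = -log(2.11e-05) = 4.68. pH = pKa + log([A⁻]/[HA]) = 4.68 + log(1.089/0.216)

pH = 5.38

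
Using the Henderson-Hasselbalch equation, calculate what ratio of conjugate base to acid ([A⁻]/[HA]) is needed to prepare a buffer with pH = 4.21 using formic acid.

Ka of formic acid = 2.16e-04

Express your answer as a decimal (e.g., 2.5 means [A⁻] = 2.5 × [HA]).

pKa = -log(2.16e-04) = 3.6655. pH = pKa + log([A⁻]/[HA]), so log([A⁻]/[HA]) = pH − pKa = 4.21 − 3.6655 = 0.5445. [A⁻]/[HA] = 10^(0.5445) = 3.50

[A⁻]/[HA] = 3.50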